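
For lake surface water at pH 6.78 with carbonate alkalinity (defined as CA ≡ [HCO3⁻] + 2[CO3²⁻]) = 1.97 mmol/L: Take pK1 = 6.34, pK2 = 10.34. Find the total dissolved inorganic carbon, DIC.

DIC = 2.68 mmol/L

CA = [HCO3⁻] + 2[CO3²⁻] = (α₁ + 2α₂)·DIC
At pH 6.78: [H⁺]/K1 = 10^-0.44 = 0.36308, K2/[H⁺] = 10^-3.56 = 0.00027542
α₁ = 1/(1 + 0.36308 + 0.00027542) = 1/1.3634 = 0.7335; α₂ = α₁·K2/[H⁺] = 0.0002020
α₁ + 2α₂ = 0.7339
DIC = CA / (α₁ + 2α₂) = 1.97 / 0.7339 = 2.68 mmol/L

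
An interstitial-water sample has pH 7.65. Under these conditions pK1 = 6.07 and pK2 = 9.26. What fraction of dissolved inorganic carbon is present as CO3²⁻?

α₂ = 0.0234

α₂ = 1 / (1 + [H⁺]/K2 + [H⁺]²/(K1K2)) = 1 / (1 + 10^+1.61 + 10^+0.03)
   = 1 / (1 + 40.738 + 1.0715) = 1/42.810 = 0.02336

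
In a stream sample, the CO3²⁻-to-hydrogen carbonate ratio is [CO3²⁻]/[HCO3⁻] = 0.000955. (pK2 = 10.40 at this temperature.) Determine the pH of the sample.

pH = 7.38

From K2 = [H⁺][CO3²⁻]/[HCO3⁻]:  pH = pK2 + log₁₀([CO3²⁻]/[HCO3⁻])
log₁₀(0.000955) = -3.020
pH = 10.40 + (-3.020) = 7.38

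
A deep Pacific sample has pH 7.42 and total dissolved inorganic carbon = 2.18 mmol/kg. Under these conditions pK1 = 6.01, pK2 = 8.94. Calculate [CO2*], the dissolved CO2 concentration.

α₀ = 1 / (1 + K1/[H⁺] + K1K2/[H⁺]²) = 1 / (1 + 10^+1.41 + 10^-0.11)
   = 1 / (1 + 25.704 + 0.77625) = 1/27.480 = 0.03639
[CO2*] = α₀ × DIC = 0.03639 × 2.18 = 0.0793 mmol/kg

[CO2*] = 0.0793 mmol/kg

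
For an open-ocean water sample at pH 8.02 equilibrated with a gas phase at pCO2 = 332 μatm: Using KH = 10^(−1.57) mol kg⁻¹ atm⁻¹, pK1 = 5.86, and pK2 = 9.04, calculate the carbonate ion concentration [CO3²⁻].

[CO3²⁻] = 0.123 mmol/kg

[CO2*] = KH · pCO2 = 10^(−1.57) × 332×10^-6 = 8.936×10^-6 mol/kg
α₀ = 1/(1 + K1/[H⁺] + K1K2/[H⁺]²) = 1/(1 + 10^+2.16 + 10^+1.14) = 0.006276
DIC = [CO2*]/α₀ = 8.936×10^-6 / 0.006276 = 1.424 mmol/kg
[CO3²⁻] = α₂·DIC; α₂ = 0.08663, so [CO3²⁻] = 0.08663 × 1.424 = 0.123 mmol/kg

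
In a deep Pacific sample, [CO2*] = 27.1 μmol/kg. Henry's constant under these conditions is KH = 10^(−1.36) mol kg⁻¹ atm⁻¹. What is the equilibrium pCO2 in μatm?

pCO2 = 621 μatm

KH = 10^(−1.36) = 4.365×10^-2 mol kg⁻¹ atm⁻¹
pCO2 = [CO2*]/KH = 27.1×10^-6 / 4.365×10^-2 = 6.21×10^-4 atm = 621 μatm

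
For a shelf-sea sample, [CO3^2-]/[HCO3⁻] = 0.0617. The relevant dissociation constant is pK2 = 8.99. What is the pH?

pH = 7.78

From K2 = [H⁺][CO3^2-]/[HCO3⁻]:  pH = pK2 + log₁₀([CO3^2-]/[HCO3⁻])
log₁₀(0.0617) = -1.210
pH = 8.99 + (-1.210) = 7.78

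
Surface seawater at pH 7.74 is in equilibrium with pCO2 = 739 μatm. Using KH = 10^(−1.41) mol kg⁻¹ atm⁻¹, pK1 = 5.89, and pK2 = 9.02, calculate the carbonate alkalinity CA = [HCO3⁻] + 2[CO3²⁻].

[CO2*] = KH · pCO2 = 10^(−1.41) × 739×10^-6 = 2.875×10^-5 mol/kg
α₀ = 1/(1 + K1/[H⁺] + K1K2/[H⁺]²) = 1/(1 + 10^+1.85 + 10^+0.57) = 0.01324
DIC = [CO2*]/α₀ = 2.875×10^-5 / 0.01324 = 2.171 mmol/kg
CA = (α₁ + 2α₂)·DIC = (0.9376 + 2×0.04920) × 2.171 = 2.25 mmol/kg

CA = 2.25 mmol/kg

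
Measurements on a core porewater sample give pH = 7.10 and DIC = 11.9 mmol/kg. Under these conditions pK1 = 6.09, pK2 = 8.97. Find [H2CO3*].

α₀ = 1 / (1 + K1/[H⁺] + K1K2/[H⁺]²) = 1 / (1 + 10^+1.01 + 10^-0.86)
   = 1 / (1 + 10.233 + 0.13804) = 1/11.371 = 0.08794
[CO2*] = α₀ × DIC = 0.08794 × 11.9 = 1.05 mmol/kg

[CO2*] = 1.05 mmol/kg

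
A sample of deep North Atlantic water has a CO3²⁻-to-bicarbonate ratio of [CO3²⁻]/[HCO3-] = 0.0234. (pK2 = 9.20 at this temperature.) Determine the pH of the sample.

From K2 = [H⁺][CO3²⁻]/[HCO3-]:  pH = pK2 + log₁₀([CO3²⁻]/[HCO3-])
log₁₀(0.0234) = -1.631
pH = 9.20 + (-1.631) = 7.57

pH = 7.57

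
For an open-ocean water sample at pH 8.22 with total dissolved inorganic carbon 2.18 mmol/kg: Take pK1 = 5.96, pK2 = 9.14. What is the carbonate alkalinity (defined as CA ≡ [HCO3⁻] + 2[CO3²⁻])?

CA = [HCO3⁻] + 2[CO3²⁻] = (α₁ + 2α₂)·DIC
At pH 8.22: [H⁺]/K1 = 10^-2.26 = 0.0054954, K2/[H⁺] = 10^-0.92 = 0.12023
α₁ = 1/(1 + 0.0054954 + 0.12023) = 1/1.1257 = 0.8883; α₂ = α₁·K2/[H⁺] = 0.1068
α₁ + 2α₂ = 1.1019
CA = 1.1019 × 2.18 = 2.40 mmol/kg

CA = 2.40 mmol/kg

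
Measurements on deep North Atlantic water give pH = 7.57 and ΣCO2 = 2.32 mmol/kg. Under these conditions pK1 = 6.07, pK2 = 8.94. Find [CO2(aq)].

α₀ = 1 / (1 + K1/[H⁺] + K1K2/[H⁺]²) = 1 / (1 + 10^+1.50 + 10^+0.13)
   = 1 / (1 + 31.623 + 1.3490) = 1/33.972 = 0.02944
[CO2*] = α₀ × DIC = 0.02944 × 2.32 = 0.0683 mmol/kg

[CO2*] = 0.0683 mmol/kg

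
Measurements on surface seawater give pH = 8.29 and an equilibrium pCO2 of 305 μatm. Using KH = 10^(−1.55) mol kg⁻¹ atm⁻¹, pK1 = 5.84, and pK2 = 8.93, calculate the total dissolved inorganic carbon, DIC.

DIC = 2.99 mmol/kg

[CO2*] = KH · pCO2 = 10^(−1.55) × 305×10^-6 = 8.596×10^-6 mol/kg
α₀ = 1/(1 + K1/[H⁺] + K1K2/[H⁺]²) = 1/(1 + 10^+2.45 + 10^+1.81) = 0.002878
DIC = [CO2*]/α₀ = 8.596×10^-6 / 0.002878 = 2.99 mmol/kg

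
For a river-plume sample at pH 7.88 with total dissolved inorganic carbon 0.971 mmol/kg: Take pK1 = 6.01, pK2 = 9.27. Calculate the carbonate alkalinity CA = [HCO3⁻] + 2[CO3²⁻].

CA = [HCO3⁻] + 2[CO3²⁻] = (α₁ + 2α₂)·DIC
At pH 7.88: [H⁺]/K1 = 10^-1.87 = 0.013490, K2/[H⁺] = 10^-1.39 = 0.040738
α₁ = 1/(1 + 0.013490 + 0.040738) = 1/1.0542 = 0.9486; α₂ = α₁·K2/[H⁺] = 0.03864
α₁ + 2α₂ = 1.0258
CA = 1.0258 × 0.971 = 0.996 mmol/kg

CA = 0.996 mmol/kg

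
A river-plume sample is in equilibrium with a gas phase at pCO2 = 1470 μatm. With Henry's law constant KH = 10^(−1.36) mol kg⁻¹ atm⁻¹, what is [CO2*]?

KH = 10^(−1.36) = 4.365×10^-2 mol kg⁻¹ atm⁻¹
[CO2*] = KH · pCO2 = 4.365×10^-2 × 1470×10^-6 atm = 6.42×10^-5 mol/kg

[CO2*] = 64.2 μmol/kg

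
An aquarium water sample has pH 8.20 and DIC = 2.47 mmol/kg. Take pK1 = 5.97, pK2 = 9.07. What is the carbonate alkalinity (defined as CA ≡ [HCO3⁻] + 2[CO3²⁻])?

CA = [HCO3⁻] + 2[CO3²⁻] = (α₁ + 2α₂)·DIC
At pH 8.20: [H⁺]/K1 = 10^-2.23 = 0.0058884, K2/[H⁺] = 10^-0.87 = 0.13490
α₁ = 1/(1 + 0.0058884 + 0.13490) = 1/1.1408 = 0.8766; α₂ = α₁·K2/[H⁺] = 0.1182
α₁ + 2α₂ = 1.1131
CA = 1.1131 × 2.47 = 2.75 mmol/kg

CA = 2.75 mmol/kg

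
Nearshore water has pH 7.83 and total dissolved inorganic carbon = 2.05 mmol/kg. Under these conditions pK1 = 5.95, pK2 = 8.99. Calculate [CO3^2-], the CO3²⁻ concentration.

α₂ = 1 / (1 + [H⁺]/K2 + [H⁺]²/(K1K2)) = 1 / (1 + 10^+1.16 + 10^-0.72)
   = 1 / (1 + 14.454 + 0.19055) = 1/15.645 = 0.06392
[CO3²⁻] = α₂ × DIC = 0.06392 × 2.05 = 0.131 mmol/kg

[CO3²⁻] = 0.131 mmol/kg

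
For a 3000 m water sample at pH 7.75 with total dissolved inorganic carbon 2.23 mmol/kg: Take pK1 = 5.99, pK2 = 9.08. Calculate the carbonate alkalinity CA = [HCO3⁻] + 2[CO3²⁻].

CA = 2.29 mmol/kg

CA = [HCO3⁻] + 2[CO3²⁻] = (α₁ + 2α₂)·DIC
At pH 7.75: [H⁺]/K1 = 10^-1.76 = 0.017378, K2/[H⁺] = 10^-1.33 = 0.046774
α₁ = 1/(1 + 0.017378 + 0.046774) = 1/1.0642 = 0.9397; α₂ = α₁·K2/[H⁺] = 0.04395
α₁ + 2α₂ = 1.0276
CA = 1.0276 × 2.23 = 2.29 mmol/kg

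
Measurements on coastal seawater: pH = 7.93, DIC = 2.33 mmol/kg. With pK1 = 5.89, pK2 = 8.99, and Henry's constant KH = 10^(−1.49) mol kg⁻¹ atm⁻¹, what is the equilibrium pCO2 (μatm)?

pCO2 = 599 μatm

α₀ = 1 / (1 + K1/[H⁺] + K1K2/[H⁺]²) = 1 / (1 + 10^+2.04 + 10^+0.98)
   = 1 / (1 + 109.65 + 9.5499) = 1/120.20 = 0.008320
[CO2*] = α₀ × DIC = 0.008320 × 2.33 = 0.01938 mmol/kg = 19.38 μmol/kg
pCO2 = [CO2*]/KH = 1.938×10^-5 / 3.236×10^-2 = 599 μatm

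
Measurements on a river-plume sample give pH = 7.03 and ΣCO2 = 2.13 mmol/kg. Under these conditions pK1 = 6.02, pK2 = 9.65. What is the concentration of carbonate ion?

α₂ = 1 / (1 + [H⁺]/K2 + [H⁺]²/(K1K2)) = 1 / (1 + 10^+2.62 + 10^+1.61)
   = 1 / (1 + 416.87 + 40.738) = 1/458.61 = 0.002181
[CO3²⁻] = α₂ × DIC = 0.002181 × 2.13 = 0.00464 mmol/kg = 4.64 μmol/kg

[CO3²⁻] = 4.64 μmol/kg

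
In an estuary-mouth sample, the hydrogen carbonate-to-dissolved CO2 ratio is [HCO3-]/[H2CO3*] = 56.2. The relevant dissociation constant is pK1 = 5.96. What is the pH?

From K1 = [H⁺][HCO3-]/[H2CO3*]:  pH = pK1 + log₁₀([HCO3-]/[H2CO3*])
log₁₀(56.2) = +1.750
pH = 5.96 + (+1.750) = 7.71

pH = 7.71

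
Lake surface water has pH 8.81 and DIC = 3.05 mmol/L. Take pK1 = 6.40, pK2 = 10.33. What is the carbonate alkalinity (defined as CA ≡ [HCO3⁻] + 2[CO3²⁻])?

CA = [HCO3⁻] + 2[CO3²⁻] = (α₁ + 2α₂)·DIC
At pH 8.81: [H⁺]/K1 = 10^-2.41 = 0.0038905, K2/[H⁺] = 10^-1.52 = 0.030200
α₁ = 1/(1 + 0.0038905 + 0.030200) = 1/1.0341 = 0.9670; α₂ = α₁·K2/[H⁺] = 0.02920
α₁ + 2α₂ = 1.0254
CA = 1.0254 × 3.05 = 3.13 mmol/L

CA = 3.13 mmol/L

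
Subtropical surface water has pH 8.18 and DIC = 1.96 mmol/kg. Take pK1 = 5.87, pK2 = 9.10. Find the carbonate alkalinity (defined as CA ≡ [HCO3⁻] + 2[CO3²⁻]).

CA = 2.16 mmol/kg

CA = [HCO3⁻] + 2[CO3²⁻] = (α₁ + 2α₂)·DIC
At pH 8.18: [H⁺]/K1 = 10^-2.31 = 0.0048978, K2/[H⁺] = 10^-0.92 = 0.12023
α₁ = 1/(1 + 0.0048978 + 0.12023) = 1/1.1251 = 0.8888; α₂ = α₁·K2/[H⁺] = 0.1069
α₁ + 2α₂ = 1.1025
CA = 1.1025 × 1.96 = 2.16 mmol/kg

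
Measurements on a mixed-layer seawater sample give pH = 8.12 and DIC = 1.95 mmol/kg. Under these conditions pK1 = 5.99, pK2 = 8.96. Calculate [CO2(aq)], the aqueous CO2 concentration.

α₀ = 1 / (1 + K1/[H⁺] + K1K2/[H⁺]²) = 1 / (1 + 10^+2.13 + 10^+1.29)
   = 1 / (1 + 134.90 + 19.498) = 1/155.39 = 0.006435
[CO2*] = α₀ × DIC = 0.006435 × 1.95 = 0.0125 mmol/kg = 12.5 μmol/kg

[CO2*] = 12.5 μmol/kg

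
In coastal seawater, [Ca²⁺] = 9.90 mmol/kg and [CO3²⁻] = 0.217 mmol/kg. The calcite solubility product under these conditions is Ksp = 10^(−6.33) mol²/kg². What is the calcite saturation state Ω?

Ω = 4.59

Ksp = 10^(−6.33) = 4.677×10^-7
Ω = [Ca²⁺][CO3²⁻]/Ksp = (9.90×10^-3)(0.217×10^-3) / 4.677×10^-7 = 4.59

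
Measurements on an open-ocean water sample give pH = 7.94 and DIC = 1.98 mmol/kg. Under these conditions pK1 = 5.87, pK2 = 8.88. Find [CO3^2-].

α₂ = 1 / (1 + [H⁺]/K2 + [H⁺]²/(K1K2)) = 1 / (1 + 10^+0.94 + 10^-1.13)
   = 1 / (1 + 8.7096 + 0.074131) = 1/9.7838 = 0.1022
[CO3²⁻] = α₂ × DIC = 0.1022 × 1.98 = 0.202 mmol/kg

[CO3²⁻] = 0.202 mmol/kg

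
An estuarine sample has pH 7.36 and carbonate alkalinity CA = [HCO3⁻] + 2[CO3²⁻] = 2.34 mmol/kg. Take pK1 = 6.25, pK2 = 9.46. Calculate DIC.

DIC = 2.50 mmol/kg

CA = [HCO3⁻] + 2[CO3²⁻] = (α₁ + 2α₂)·DIC
At pH 7.36: [H⁺]/K1 = 10^-1.11 = 0.077625, K2/[H⁺] = 10^-2.10 = 0.0079433
α₁ = 1/(1 + 0.077625 + 0.0079433) = 1/1.0856 = 0.9212; α₂ = α₁·K2/[H⁺] = 0.007317
α₁ + 2α₂ = 0.9358
DIC = CA / (α₁ + 2α₂) = 2.34 / 0.9358 = 2.50 mmol/kg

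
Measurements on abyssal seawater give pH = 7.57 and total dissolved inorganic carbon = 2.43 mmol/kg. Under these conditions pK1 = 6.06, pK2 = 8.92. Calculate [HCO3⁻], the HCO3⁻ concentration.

[HCO3⁻] = 2.26 mmol/kg

α₁ = 1 / (1 + [H⁺]/K1 + K2/[H⁺]) = 1 / (1 + 10^-1.51 + 10^-1.35)
   = 1 / (1 + 0.030903 + 0.044668) = 1/1.0756 = 0.9297
[HCO3⁻] = α₁ × DIC = 0.9297 × 2.43 = 2.26 mmol/kg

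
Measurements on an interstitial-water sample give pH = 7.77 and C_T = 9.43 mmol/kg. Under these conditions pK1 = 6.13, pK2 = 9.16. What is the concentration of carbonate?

α₂ = 1 / (1 + [H⁺]/K2 + [H⁺]²/(K1K2)) = 1 / (1 + 10^+1.39 + 10^-0.25)
   = 1 / (1 + 24.547 + 0.56234) = 1/26.109 = 0.03830
[CO3²⁻] = α₂ × DIC = 0.03830 × 9.43 = 0.361 mmol/kg

[CO3²⁻] = 0.361 mmol/kg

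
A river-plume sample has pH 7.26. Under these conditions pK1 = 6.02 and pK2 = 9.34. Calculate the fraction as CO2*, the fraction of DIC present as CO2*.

α₀ = 0.0540

α₀ = 1 / (1 + K1/[H⁺] + K1K2/[H⁺]²) = 1 / (1 + 10^+1.24 + 10^-0.84)
   = 1 / (1 + 17.378 + 0.14454) = 1/18.523 = 0.05399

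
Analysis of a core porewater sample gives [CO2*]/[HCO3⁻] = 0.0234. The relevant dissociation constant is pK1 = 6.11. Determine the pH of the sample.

From K1 = [H⁺][HCO3⁻]/[CO2*]:  pH = pK1 − log₁₀([CO2*]/[HCO3⁻])
log₁₀(0.0234) = -1.631
pH = 6.11 − (-1.631) = 7.74

pH = 7.74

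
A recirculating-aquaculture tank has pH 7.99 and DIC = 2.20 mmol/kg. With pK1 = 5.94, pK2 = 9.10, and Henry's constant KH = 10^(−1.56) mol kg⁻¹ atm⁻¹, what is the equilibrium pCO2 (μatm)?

pCO2 = 655 μatm

α₀ = 1 / (1 + K1/[H⁺] + K1K2/[H⁺]²) = 1 / (1 + 10^+2.05 + 10^+0.94)
   = 1 / (1 + 112.20 + 8.7096) = 1/121.91 = 0.008203
[CO2*] = α₀ × DIC = 0.008203 × 2.20 = 0.01805 mmol/kg = 18.05 μmol/kg
pCO2 = [CO2*]/KH = 1.805×10^-5 / 2.754×10^-2 = 655 μatm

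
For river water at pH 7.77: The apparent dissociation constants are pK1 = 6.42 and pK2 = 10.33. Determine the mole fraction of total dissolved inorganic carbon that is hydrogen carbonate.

α₁ = 1 / (1 + [H⁺]/K1 + K2/[H⁺]) = 1 / (1 + 10^-1.35 + 10^-2.56)
   = 1 / (1 + 0.044668 + 0.0027542) = 1/1.0474 = 0.9547

α₁ = 0.955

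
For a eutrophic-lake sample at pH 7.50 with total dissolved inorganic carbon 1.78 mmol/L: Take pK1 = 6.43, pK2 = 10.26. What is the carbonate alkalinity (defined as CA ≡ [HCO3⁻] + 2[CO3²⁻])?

CA = [HCO3⁻] + 2[CO3²⁻] = (α₁ + 2α₂)·DIC
At pH 7.50: [H⁺]/K1 = 10^-1.07 = 0.085114, K2/[H⁺] = 10^-2.76 = 0.0017378
α₁ = 1/(1 + 0.085114 + 0.0017378) = 1/1.0869 = 0.9201; α₂ = α₁·K2/[H⁺] = 0.001599
α₁ + 2α₂ = 0.9233
CA = 0.9233 × 1.78 = 1.64 mmol/L

CA = 1.64 mmol/L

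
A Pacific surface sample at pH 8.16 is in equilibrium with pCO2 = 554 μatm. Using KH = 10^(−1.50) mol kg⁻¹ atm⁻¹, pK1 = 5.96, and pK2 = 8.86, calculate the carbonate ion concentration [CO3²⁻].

[CO3²⁻] = 0.554 mmol/kg

[CO2*] = KH · pCO2 = 10^(−1.50) × 554×10^-6 = 1.752×10^-5 mol/kg
α₀ = 1/(1 + K1/[H⁺] + K1K2/[H⁺]²) = 1/(1 + 10^+2.20 + 10^+1.50) = 0.005233
DIC = [CO2*]/α₀ = 1.752×10^-5 / 0.005233 = 3.348 mmol/kg
[CO3²⁻] = α₂·DIC; α₂ = 0.1655, so [CO3²⁻] = 0.1655 × 3.348 = 0.554 mmol/kg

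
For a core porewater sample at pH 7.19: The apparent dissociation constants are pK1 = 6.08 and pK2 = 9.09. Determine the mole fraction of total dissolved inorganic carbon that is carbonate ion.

α₂ = 0.0115

α₂ = 1 / (1 + [H⁺]/K2 + [H⁺]²/(K1K2)) = 1 / (1 + 10^+1.90 + 10^+0.79)
   = 1 / (1 + 79.433 + 6.1660) = 1/86.599 = 0.01155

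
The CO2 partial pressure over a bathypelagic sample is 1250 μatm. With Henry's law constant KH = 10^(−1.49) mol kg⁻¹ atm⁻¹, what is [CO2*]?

[CO2*] = 40.4 μmol/kg

KH = 10^(−1.49) = 3.236×10^-2 mol kg⁻¹ atm⁻¹
[CO2*] = KH · pCO2 = 3.236×10^-2 × 1250×10^-6 atm = 4.04×10^-5 mol/kg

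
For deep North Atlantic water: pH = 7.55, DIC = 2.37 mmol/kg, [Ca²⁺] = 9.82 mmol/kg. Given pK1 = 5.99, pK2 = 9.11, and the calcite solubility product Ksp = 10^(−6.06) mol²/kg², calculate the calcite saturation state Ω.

Ω = 0.698

α₂ = 1 / (1 + [H⁺]/K2 + [H⁺]²/(K1K2)) = 1 / (1 + 10^+1.56 + 10^+0.00)
   = 1 / (1 + 36.308 + 1.0000) = 1/38.308 = 0.02610
[CO3²⁻] = α₂ × DIC = 0.02610 × 2.37 = 0.06187 mmol/kg
Ksp = 10^(−6.06) = 8.710×10^-7
Ω = [Ca²⁺][CO3²⁻]/Ksp = (9.82×10^-3)(6.187×10^-5) / 8.710×10^-7 = 0.698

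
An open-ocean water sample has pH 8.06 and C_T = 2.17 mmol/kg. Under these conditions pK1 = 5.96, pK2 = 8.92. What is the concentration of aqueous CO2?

[CO2*] = 15.0 μmol/kg

α₀ = 1 / (1 + K1/[H⁺] + K1K2/[H⁺]²) = 1 / (1 + 10^+2.10 + 10^+1.24)
   = 1 / (1 + 125.89 + 17.378) = 1/144.27 = 0.006931
[CO2*] = α₀ × DIC = 0.006931 × 2.17 = 0.0150 mmol/kg = 15.0 μmol/kg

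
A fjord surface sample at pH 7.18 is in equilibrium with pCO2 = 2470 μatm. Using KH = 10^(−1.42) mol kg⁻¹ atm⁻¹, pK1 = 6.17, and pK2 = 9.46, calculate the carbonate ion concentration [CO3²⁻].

[CO3²⁻] = 5.04 μmol/kg

[CO2*] = KH · pCO2 = 10^(−1.42) × 2470×10^-6 = 9.391×10^-5 mol/kg
α₀ = 1/(1 + K1/[H⁺] + K1K2/[H⁺]²) = 1/(1 + 10^+1.01 + 10^-1.27) = 0.08860
DIC = [CO2*]/α₀ = 9.391×10^-5 / 0.08860 = 1.060 mmol/kg
[CO3²⁻] = α₂·DIC; α₂ = 0.004758, so [CO3²⁻] = 0.004758 × 1.060 = 0.00504 mmol/kg = 5.04 μmol/kg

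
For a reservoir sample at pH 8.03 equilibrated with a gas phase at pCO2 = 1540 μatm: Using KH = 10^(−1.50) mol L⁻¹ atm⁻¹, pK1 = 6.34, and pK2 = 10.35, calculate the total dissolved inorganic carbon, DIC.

DIC = 2.45 mmol/L

[CO2*] = KH · pCO2 = 10^(−1.50) × 1540×10^-6 = 4.870×10^-5 mol/L
α₀ = 1/(1 + K1/[H⁺] + K1K2/[H⁺]²) = 1/(1 + 10^+1.69 + 10^-0.63) = 0.01992
DIC = [CO2*]/α₀ = 4.870×10^-5 / 0.01992 = 2.45 mmol/L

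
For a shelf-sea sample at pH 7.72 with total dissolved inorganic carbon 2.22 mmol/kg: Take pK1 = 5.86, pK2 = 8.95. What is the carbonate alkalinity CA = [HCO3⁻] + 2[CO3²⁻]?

CA = 2.31 mmol/kg

CA = [HCO3⁻] + 2[CO3²⁻] = (α₁ + 2α₂)·DIC
At pH 7.72: [H⁺]/K1 = 10^-1.86 = 0.013804, K2/[H⁺] = 10^-1.23 = 0.058884
α₁ = 1/(1 + 0.013804 + 0.058884) = 1/1.0727 = 0.9322; α₂ = α₁·K2/[H⁺] = 0.05489
α₁ + 2α₂ = 1.0420
CA = 1.0420 × 2.22 = 2.31 mmol/kg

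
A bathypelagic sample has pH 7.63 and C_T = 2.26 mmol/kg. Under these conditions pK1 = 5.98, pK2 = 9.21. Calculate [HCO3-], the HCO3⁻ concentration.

α₁ = 1 / (1 + [H⁺]/K1 + K2/[H⁺]) = 1 / (1 + 10^-1.65 + 10^-1.58)
   = 1 / (1 + 0.022387 + 0.026303) = 1/1.0487 = 0.9536
[HCO3⁻] = α₁ × DIC = 0.9536 × 2.26 = 2.16 mmol/kg

[HCO3⁻] = 2.16 mmol/kg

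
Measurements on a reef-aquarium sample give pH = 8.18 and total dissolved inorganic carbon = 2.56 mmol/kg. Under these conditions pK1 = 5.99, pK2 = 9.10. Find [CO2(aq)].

α₀ = 1 / (1 + K1/[H⁺] + K1K2/[H⁺]²) = 1 / (1 + 10^+2.19 + 10^+1.27)
   = 1 / (1 + 154.88 + 18.621) = 1/174.50 = 0.005731
[CO2*] = α₀ × DIC = 0.005731 × 2.56 = 0.0147 mmol/kg = 14.7 μmol/kg

[CO2*] = 14.7 μmol/kg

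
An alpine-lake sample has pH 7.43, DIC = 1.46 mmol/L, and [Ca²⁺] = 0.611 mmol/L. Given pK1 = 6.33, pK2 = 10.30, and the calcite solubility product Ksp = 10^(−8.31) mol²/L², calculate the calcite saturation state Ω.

α₂ = 1 / (1 + [H⁺]/K2 + [H⁺]²/(K1K2)) = 1 / (1 + 10^+2.87 + 10^+1.77)
   = 1 / (1 + 741.31 + 58.884) = 1/801.19 = 0.001248
[CO3²⁻] = α₂ × DIC = 0.001248 × 1.46 = 0.001822 mmol/L = 1.822 μmol/L
Ksp = 10^(−8.31) = 4.898×10^-9
Ω = [Ca²⁺][CO3²⁻]/Ksp = (0.611×10^-3)(1.822×10^-6) / 4.898×10^-9 = 0.227

Ω = 0.227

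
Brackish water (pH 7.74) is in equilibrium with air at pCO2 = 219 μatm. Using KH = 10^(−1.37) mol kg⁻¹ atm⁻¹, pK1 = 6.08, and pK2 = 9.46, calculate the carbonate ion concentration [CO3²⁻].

[CO3²⁻] = 8.14 μmol/kg

[CO2*] = KH · pCO2 = 10^(−1.37) × 219×10^-6 = 9.342×10^-6 mol/kg
α₀ = 1/(1 + K1/[H⁺] + K1K2/[H⁺]²) = 1/(1 + 10^+1.66 + 10^-0.06) = 0.02102
DIC = [CO2*]/α₀ = 9.342×10^-6 / 0.02102 = 0.4445 mmol/kg
[CO3²⁻] = α₂·DIC; α₂ = 0.01831, so [CO3²⁻] = 0.01831 × 0.4445 = 0.00814 mmol/kg = 8.14 μmol/kg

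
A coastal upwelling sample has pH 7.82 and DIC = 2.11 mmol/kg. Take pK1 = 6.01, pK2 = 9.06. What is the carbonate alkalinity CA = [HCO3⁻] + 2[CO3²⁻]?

CA = [HCO3⁻] + 2[CO3²⁻] = (α₁ + 2α₂)·DIC
At pH 7.82: [H⁺]/K1 = 10^-1.81 = 0.015488, K2/[H⁺] = 10^-1.24 = 0.057544
α₁ = 1/(1 + 0.015488 + 0.057544) = 1/1.0730 = 0.9319; α₂ = α₁·K2/[H⁺] = 0.05363
α₁ + 2α₂ = 1.0392
CA = 1.0392 × 2.11 = 2.19 mmol/kg

CA = 2.19 mmol/kg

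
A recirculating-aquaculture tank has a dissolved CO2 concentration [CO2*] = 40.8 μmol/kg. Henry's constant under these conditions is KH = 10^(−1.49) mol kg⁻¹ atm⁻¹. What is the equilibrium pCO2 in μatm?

KH = 10^(−1.49) = 3.236×10^-2 mol kg⁻¹ atm⁻¹
pCO2 = [CO2*]/KH = 40.8×10^-6 / 3.236×10^-2 = 1.26×10^-3 atm = 1260 μatm

pCO2 = 1260 μatm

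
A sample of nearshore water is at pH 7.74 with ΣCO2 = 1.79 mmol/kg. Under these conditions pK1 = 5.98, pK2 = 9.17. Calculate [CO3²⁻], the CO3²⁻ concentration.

[CO3²⁻] = 0.0631 mmol/kg

α₂ = 1 / (1 + [H⁺]/K2 + [H⁺]²/(K1K2)) = 1 / (1 + 10^+1.43 + 10^-0.33)
   = 1 / (1 + 26.915 + 0.46774) = 1/28.383 = 0.03523
[CO3²⁻] = α₂ × DIC = 0.03523 × 1.79 = 0.0631 mmol/kg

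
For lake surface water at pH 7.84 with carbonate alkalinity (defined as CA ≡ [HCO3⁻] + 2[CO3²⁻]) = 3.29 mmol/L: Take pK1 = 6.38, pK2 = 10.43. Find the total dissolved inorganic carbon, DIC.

CA = [HCO3⁻] + 2[CO3²⁻] = (α₁ + 2α₂)·DIC
At pH 7.84: [H⁺]/K1 = 10^-1.46 = 0.034674, K2/[H⁺] = 10^-2.59 = 0.0025704
α₁ = 1/(1 + 0.034674 + 0.0025704) = 1/1.0372 = 0.9641; α₂ = α₁·K2/[H⁺] = 0.002478
α₁ + 2α₂ = 0.9690
DIC = CA / (α₁ + 2α₂) = 3.29 / 0.9690 = 3.40 mmol/L

DIC = 3.40 mmol/L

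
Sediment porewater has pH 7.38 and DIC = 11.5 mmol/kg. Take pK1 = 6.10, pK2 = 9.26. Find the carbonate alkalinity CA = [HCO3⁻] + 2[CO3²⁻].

CA = [HCO3⁻] + 2[CO3²⁻] = (α₁ + 2α₂)·DIC
At pH 7.38: [H⁺]/K1 = 10^-1.28 = 0.052481, K2/[H⁺] = 10^-1.88 = 0.013183
α₁ = 1/(1 + 0.052481 + 0.013183) = 1/1.0657 = 0.9384; α₂ = α₁·K2/[H⁺] = 0.01237
α₁ + 2α₂ = 0.9631
CA = 0.9631 × 11.5 = 11.1 mmol/kg

CA = 11.1 mmol/kg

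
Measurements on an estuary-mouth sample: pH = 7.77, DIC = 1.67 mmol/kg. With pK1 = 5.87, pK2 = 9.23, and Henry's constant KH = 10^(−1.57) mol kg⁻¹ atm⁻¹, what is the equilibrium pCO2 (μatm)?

α₀ = 1 / (1 + K1/[H⁺] + K1K2/[H⁺]²) = 1 / (1 + 10^+1.90 + 10^+0.44)
   = 1 / (1 + 79.433 + 2.7542) = 1/83.187 = 0.01202
[CO2*] = α₀ × DIC = 0.01202 × 1.67 = 0.02008 mmol/kg
pCO2 = [CO2*]/KH = 2.008×10^-5 / 2.692×10^-2 = 746 μatm

pCO2 = 746 μatm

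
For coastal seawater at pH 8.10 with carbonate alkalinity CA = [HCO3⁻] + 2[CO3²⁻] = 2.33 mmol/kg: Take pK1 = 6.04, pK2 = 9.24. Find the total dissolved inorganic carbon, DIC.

DIC = 2.20 mmol/kg

CA = [HCO3⁻] + 2[CO3²⁻] = (α₁ + 2α₂)·DIC
At pH 8.10: [H⁺]/K1 = 10^-2.06 = 0.0087096, K2/[H⁺] = 10^-1.14 = 0.072444
α₁ = 1/(1 + 0.0087096 + 0.072444) = 1/1.0812 = 0.9249; α₂ = α₁·K2/[H⁺] = 0.06701
α₁ + 2α₂ = 1.0589
DIC = CA / (α₁ + 2α₂) = 2.33 / 1.0589 = 2.20 mmol/kg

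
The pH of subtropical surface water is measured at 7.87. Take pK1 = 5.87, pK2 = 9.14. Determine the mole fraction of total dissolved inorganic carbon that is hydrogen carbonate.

α₁ = 0.940

α₁ = 1 / (1 + [H⁺]/K1 + K2/[H⁺]) = 1 / (1 + 10^-2.00 + 10^-1.27)
   = 1 / (1 + 0.010000 + 0.053703) = 1/1.0637 = 0.9401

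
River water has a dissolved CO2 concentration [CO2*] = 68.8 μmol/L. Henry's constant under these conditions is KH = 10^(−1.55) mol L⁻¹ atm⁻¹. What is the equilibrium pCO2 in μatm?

pCO2 = 2440 μatm

KH = 10^(−1.55) = 2.818×10^-2 mol L⁻¹ atm⁻¹
pCO2 = [CO2*]/KH = 68.8×10^-6 / 2.818×10^-2 = 2.44×10^-3 atm = 2440 μatm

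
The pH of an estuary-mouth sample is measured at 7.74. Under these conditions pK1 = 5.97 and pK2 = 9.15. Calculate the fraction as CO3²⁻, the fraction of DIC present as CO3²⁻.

α₂ = 0.0368

α₂ = 1 / (1 + [H⁺]/K2 + [H⁺]²/(K1K2)) = 1 / (1 + 10^+1.41 + 10^-0.36)
   = 1 / (1 + 25.704 + 0.43652) = 1/27.140 = 0.03685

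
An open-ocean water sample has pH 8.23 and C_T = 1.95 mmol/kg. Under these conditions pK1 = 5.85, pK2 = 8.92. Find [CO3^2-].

[CO3²⁻] = 0.329 mmol/kg

α₂ = 1 / (1 + [H⁺]/K2 + [H⁺]²/(K1K2)) = 1 / (1 + 10^+0.69 + 10^-1.69)
   = 1 / (1 + 4.8978 + 0.020417) = 1/5.9182 = 0.1690
[CO3²⁻] = α₂ × DIC = 0.1690 × 1.95 = 0.329 mmol/kg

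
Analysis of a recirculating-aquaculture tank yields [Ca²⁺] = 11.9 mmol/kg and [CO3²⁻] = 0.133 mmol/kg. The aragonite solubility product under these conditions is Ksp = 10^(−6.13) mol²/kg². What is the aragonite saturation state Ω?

Ω = 2.14

Ksp = 10^(−6.13) = 7.413×10^-7
Ω = [Ca²⁺][CO3²⁻]/Ksp = (11.9×10^-3)(0.133×10^-3) / 7.413×10^-7 = 2.14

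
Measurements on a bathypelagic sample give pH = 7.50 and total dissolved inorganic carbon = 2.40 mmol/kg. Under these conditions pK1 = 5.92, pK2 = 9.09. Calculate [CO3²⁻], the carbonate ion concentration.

[CO3²⁻] = 0.0586 mmol/kg

α₂ = 1 / (1 + [H⁺]/K2 + [H⁺]²/(K1K2)) = 1 / (1 + 10^+1.59 + 10^+0.01)
   = 1 / (1 + 38.905 + 1.0233) = 1/40.928 = 0.02443
[CO3²⁻] = α₂ × DIC = 0.02443 × 2.40 = 0.0586 mmol/kg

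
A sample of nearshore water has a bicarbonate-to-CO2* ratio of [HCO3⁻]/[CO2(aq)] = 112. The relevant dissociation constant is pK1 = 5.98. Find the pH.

From K1 = [H⁺][HCO3⁻]/[CO2(aq)]:  pH = pK1 + log₁₀([HCO3⁻]/[CO2(aq)])
log₁₀(112) = +2.049
pH = 5.98 + (+2.049) = 8.03

pH = 8.03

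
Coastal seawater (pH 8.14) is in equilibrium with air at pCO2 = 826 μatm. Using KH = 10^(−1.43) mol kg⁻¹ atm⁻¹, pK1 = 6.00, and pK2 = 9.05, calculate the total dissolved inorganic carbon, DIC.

DIC = 4.79 mmol/kg

[CO2*] = KH · pCO2 = 10^(−1.43) × 826×10^-6 = 3.069×10^-5 mol/kg
α₀ = 1/(1 + K1/[H⁺] + K1K2/[H⁺]²) = 1/(1 + 10^+2.14 + 10^+1.23) = 0.006409
DIC = [CO2*]/α₀ = 3.069×10^-5 / 0.006409 = 4.79 mmol/kg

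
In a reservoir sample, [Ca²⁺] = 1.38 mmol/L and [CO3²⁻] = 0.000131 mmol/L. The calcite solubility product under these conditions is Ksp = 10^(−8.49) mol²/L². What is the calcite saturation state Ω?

Ksp = 10^(−8.49) = 3.236×10^-9
Ω = [Ca²⁺][CO3²⁻]/Ksp = (1.38×10^-3)(0.000131×10^-3) / 3.236×10^-9 = 0.0559

Ω = 0.0559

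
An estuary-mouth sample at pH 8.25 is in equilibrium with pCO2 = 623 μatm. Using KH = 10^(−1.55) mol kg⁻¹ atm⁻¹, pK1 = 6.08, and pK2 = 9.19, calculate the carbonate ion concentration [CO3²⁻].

[CO2*] = KH · pCO2 = 10^(−1.55) × 623×10^-6 = 1.756×10^-5 mol/kg
α₀ = 1/(1 + K1/[H⁺] + K1K2/[H⁺]²) = 1/(1 + 10^+2.17 + 10^+1.23) = 0.006028
DIC = [CO2*]/α₀ = 1.756×10^-5 / 0.006028 = 2.913 mmol/kg
[CO3²⁻] = α₂·DIC; α₂ = 0.1024, so [CO3²⁻] = 0.1024 × 2.913 = 0.298 mmol/kg

[CO3²⁻] = 0.298 mmol/kg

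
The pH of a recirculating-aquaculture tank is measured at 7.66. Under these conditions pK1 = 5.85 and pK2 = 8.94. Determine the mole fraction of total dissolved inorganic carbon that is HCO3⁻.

α₁ = 0.936

α₁ = 1 / (1 + [H⁺]/K1 + K2/[H⁺]) = 1 / (1 + 10^-1.81 + 10^-1.28)
   = 1 / (1 + 0.015488 + 0.052481) = 1/1.0680 = 0.9364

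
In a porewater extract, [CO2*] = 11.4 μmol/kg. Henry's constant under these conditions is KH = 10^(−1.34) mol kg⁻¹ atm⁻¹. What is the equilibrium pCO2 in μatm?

pCO2 = 249 μatm

KH = 10^(−1.34) = 4.571×10^-2 mol kg⁻¹ atm⁻¹
pCO2 = [CO2*]/KH = 11.4×10^-6 / 4.571×10^-2 = 2.49×10^-4 atm = 249 μatm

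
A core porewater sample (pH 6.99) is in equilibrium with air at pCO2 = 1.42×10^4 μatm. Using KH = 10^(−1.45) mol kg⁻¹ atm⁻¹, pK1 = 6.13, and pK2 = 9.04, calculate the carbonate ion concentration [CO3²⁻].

[CO3²⁻] = 0.0325 mmol/kg

[CO2*] = KH · pCO2 = 10^(−1.45) × 1.42×10^4×10^-6 = 5.038×10^-4 mol/kg
α₀ = 1/(1 + K1/[H⁺] + K1K2/[H⁺]²) = 1/(1 + 10^+0.86 + 10^-1.19) = 0.1204
DIC = [CO2*]/α₀ = 5.038×10^-4 / 0.1204 = 4.186 mmol/kg
[CO3²⁻] = α₂·DIC; α₂ = 0.007771, so [CO3²⁻] = 0.007771 × 4.186 = 0.0325 mmol/kg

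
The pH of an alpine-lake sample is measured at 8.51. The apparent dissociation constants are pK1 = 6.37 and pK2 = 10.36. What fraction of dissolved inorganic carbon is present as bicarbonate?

α₁ = 1 / (1 + [H⁺]/K1 + K2/[H⁺]) = 1 / (1 + 10^-2.14 + 10^-1.85)
   = 1 / (1 + 0.0072444 + 0.014125) = 1/1.0214 = 0.9791

α₁ = 0.979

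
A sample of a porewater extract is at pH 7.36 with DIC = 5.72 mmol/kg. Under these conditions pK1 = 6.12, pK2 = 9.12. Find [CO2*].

[CO2*] = 0.306 mmol/kg

α₀ = 1 / (1 + K1/[H⁺] + K1K2/[H⁺]²) = 1 / (1 + 10^+1.24 + 10^-0.52)
   = 1 / (1 + 17.378 + 0.30200) = 1/18.680 = 0.05353
[CO2*] = α₀ × DIC = 0.05353 × 5.72 = 0.306 mmol/kg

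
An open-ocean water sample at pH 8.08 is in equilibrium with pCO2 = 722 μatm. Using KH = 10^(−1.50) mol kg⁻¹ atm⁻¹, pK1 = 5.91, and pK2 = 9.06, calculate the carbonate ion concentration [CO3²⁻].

[CO3²⁻] = 0.354 mmol/kg

[CO2*] = KH · pCO2 = 10^(−1.50) × 722×10^-6 = 2.283×10^-5 mol/kg
α₀ = 1/(1 + K1/[H⁺] + K1K2/[H⁺]²) = 1/(1 + 10^+2.17 + 10^+1.19) = 0.006083
DIC = [CO2*]/α₀ = 2.283×10^-5 / 0.006083 = 3.753 mmol/kg
[CO3²⁻] = α₂·DIC; α₂ = 0.09421, so [CO3²⁻] = 0.09421 × 3.753 = 0.354 mmol/kg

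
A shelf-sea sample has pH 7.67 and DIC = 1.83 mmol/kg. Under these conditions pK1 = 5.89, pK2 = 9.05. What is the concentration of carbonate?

α₂ = 1 / (1 + [H⁺]/K2 + [H⁺]²/(K1K2)) = 1 / (1 + 10^+1.38 + 10^-0.40)
   = 1 / (1 + 23.988 + 0.39811) = 1/25.386 = 0.03939
[CO3²⁻] = α₂ × DIC = 0.03939 × 1.83 = 0.0721 mmol/kg

[CO3²⁻] = 0.0721 mmol/kg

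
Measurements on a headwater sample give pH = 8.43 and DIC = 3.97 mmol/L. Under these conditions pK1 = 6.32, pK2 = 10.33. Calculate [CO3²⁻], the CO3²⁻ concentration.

[CO3²⁻] = 0.0490 mmol/L

α₂ = 1 / (1 + [H⁺]/K2 + [H⁺]²/(K1K2)) = 1 / (1 + 10^+1.90 + 10^-0.21)
   = 1 / (1 + 79.433 + 0.61660) = 1/81.049 = 0.01234
[CO3²⁻] = α₂ × DIC = 0.01234 × 3.97 = 0.0490 mmol/L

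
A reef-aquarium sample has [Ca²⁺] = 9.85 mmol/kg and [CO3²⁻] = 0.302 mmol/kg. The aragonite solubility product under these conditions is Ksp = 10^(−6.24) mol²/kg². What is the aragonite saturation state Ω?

Ksp = 10^(−6.24) = 5.754×10^-7
Ω = [Ca²⁺][CO3²⁻]/Ksp = (9.85×10^-3)(0.302×10^-3) / 5.754×10^-7 = 5.17

Ω = 5.17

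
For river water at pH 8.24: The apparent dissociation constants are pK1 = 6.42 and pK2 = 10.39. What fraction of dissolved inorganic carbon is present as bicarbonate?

α₁ = 0.978

α₁ = 1 / (1 + [H⁺]/K1 + K2/[H⁺]) = 1 / (1 + 10^-1.82 + 10^-2.15)
   = 1 / (1 + 0.015136 + 0.0070795) = 1/1.0222 = 0.9783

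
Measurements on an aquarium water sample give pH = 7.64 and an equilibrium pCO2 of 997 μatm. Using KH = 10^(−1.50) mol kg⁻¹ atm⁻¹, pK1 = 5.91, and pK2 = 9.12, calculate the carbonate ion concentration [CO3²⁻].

[CO3²⁻] = 0.0561 mmol/kg

[CO2*] = KH · pCO2 = 10^(−1.50) × 997×10^-6 = 3.153×10^-5 mol/kg
α₀ = 1/(1 + K1/[H⁺] + K1K2/[H⁺]²) = 1/(1 + 10^+1.73 + 10^+0.25) = 0.01770
DIC = [CO2*]/α₀ = 3.153×10^-5 / 0.01770 = 1.781 mmol/kg
[CO3²⁻] = α₂·DIC; α₂ = 0.03148, so [CO3²⁻] = 0.03148 × 1.781 = 0.0561 mmol/kg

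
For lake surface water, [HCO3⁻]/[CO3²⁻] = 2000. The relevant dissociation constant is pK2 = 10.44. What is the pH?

pH = 7.14

From K2 = [H⁺][CO3²⁻]/[HCO3⁻]:  pH = pK2 − log₁₀([HCO3⁻]/[CO3²⁻])
log₁₀(2000) = +3.301
pH = 10.44 − (+3.301) = 7.14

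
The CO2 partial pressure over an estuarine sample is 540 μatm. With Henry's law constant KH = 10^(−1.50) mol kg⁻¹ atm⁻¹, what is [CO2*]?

[CO2*] = 17.1 μmol/kg

KH = 10^(−1.50) = 3.162×10^-2 mol kg⁻¹ atm⁻¹
[CO2*] = KH · pCO2 = 3.162×10^-2 × 540×10^-6 atm = 1.71×10^-5 mol/kg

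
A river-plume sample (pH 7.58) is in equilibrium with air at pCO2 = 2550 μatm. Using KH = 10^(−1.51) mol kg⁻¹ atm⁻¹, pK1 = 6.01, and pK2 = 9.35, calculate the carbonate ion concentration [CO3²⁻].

[CO3²⁻] = 0.0497 mmol/kg

[CO2*] = KH · pCO2 = 10^(−1.51) × 2550×10^-6 = 7.880×10^-5 mol/kg
α₀ = 1/(1 + K1/[H⁺] + K1K2/[H⁺]²) = 1/(1 + 10^+1.57 + 10^-0.20) = 0.02578
DIC = [CO2*]/α₀ = 7.880×10^-5 / 0.02578 = 3.056 mmol/kg
[CO3²⁻] = α₂·DIC; α₂ = 0.01627, so [CO3²⁻] = 0.01627 × 3.056 = 0.0497 mmol/kg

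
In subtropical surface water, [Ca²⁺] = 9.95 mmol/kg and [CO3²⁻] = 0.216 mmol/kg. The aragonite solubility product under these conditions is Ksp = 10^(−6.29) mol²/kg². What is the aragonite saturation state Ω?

Ω = 4.19

Ksp = 10^(−6.29) = 5.129×10^-7
Ω = [Ca²⁺][CO3²⁻]/Ksp = (9.95×10^-3)(0.216×10^-3) / 5.129×10^-7 = 4.19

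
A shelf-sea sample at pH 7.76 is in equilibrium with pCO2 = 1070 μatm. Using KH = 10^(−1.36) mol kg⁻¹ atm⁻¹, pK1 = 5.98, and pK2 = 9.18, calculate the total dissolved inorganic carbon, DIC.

DIC = 2.97 mmol/kg

[CO2*] = KH · pCO2 = 10^(−1.36) × 1070×10^-6 = 4.671×10^-5 mol/kg
α₀ = 1/(1 + K1/[H⁺] + K1K2/[H⁺]²) = 1/(1 + 10^+1.78 + 10^+0.36) = 0.01574
DIC = [CO2*]/α₀ = 4.671×10^-5 / 0.01574 = 2.97 mmol/kg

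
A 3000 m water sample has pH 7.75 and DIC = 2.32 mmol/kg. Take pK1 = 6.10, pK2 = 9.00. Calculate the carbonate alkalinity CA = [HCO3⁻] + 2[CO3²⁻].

CA = [HCO3⁻] + 2[CO3²⁻] = (α₁ + 2α₂)·DIC
At pH 7.75: [H⁺]/K1 = 10^-1.65 = 0.022387, K2/[H⁺] = 10^-1.25 = 0.056234
α₁ = 1/(1 + 0.022387 + 0.056234) = 1/1.0786 = 0.9271; α₂ = α₁·K2/[H⁺] = 0.05214
α₁ + 2α₂ = 1.0314
CA = 1.0314 × 2.32 = 2.39 mmol/kg

CA = 2.39 mmol/kg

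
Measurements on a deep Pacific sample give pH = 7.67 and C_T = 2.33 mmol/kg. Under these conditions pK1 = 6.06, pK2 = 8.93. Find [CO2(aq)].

[CO2*] = 0.0530 mmol/kg

α₀ = 1 / (1 + K1/[H⁺] + K1K2/[H⁺]²) = 1 / (1 + 10^+1.61 + 10^+0.35)
   = 1 / (1 + 40.738 + 2.2387) = 1/43.977 = 0.02274
[CO2*] = α₀ × DIC = 0.02274 × 2.33 = 0.0530 mmol/kg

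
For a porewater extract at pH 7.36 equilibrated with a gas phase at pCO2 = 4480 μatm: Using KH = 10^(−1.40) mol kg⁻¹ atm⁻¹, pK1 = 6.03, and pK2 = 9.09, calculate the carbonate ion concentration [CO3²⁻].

[CO3²⁻] = 0.0710 mmol/kg

[CO2*] = KH · pCO2 = 10^(−1.40) × 4480×10^-6 = 1.784×10^-4 mol/kg
α₀ = 1/(1 + K1/[H⁺] + K1K2/[H⁺]²) = 1/(1 + 10^+1.33 + 10^-0.40) = 0.04390
DIC = [CO2*]/α₀ = 1.784×10^-4 / 0.04390 = 4.062 mmol/kg
[CO3²⁻] = α₂·DIC; α₂ = 0.01748, so [CO3²⁻] = 0.01748 × 4.062 = 0.0710 mmol/kg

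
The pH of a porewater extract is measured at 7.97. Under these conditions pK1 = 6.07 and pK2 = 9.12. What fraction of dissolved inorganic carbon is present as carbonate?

α₂ = 1 / (1 + [H⁺]/K2 + [H⁺]²/(K1K2)) = 1 / (1 + 10^+1.15 + 10^-0.75)
   = 1 / (1 + 14.125 + 0.17783) = 1/15.303 = 0.06535

α₂ = 0.0653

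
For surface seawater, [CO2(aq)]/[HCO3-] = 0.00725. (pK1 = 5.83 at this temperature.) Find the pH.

From K1 = [H⁺][HCO3-]/[CO2(aq)]:  pH = pK1 − log₁₀([CO2(aq)]/[HCO3-])
log₁₀(0.00725) = -2.140
pH = 5.83 − (-2.140) = 7.97

pH = 7.97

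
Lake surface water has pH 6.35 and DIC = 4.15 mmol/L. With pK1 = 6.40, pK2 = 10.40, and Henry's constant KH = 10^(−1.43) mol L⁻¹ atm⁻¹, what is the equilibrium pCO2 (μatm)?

pCO2 = 5.91×10^4 μatm

α₀ = 1 / (1 + K1/[H⁺] + K1K2/[H⁺]²) = 1 / (1 + 10^-0.05 + 10^-4.10)
   = 1 / (1 + 0.89125 + 7.9433×10^-5) = 1/1.8913 = 0.5287
[CO2*] = α₀ × DIC = 0.5287 × 4.15 = 2.194 mmol/L
pCO2 = [CO2*]/KH = 2.194×10^-3 / 3.715×10^-2 = 5.91×10^4 μatm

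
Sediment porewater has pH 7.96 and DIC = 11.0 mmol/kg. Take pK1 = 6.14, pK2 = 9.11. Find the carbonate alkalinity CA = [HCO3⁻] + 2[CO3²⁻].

CA = [HCO3⁻] + 2[CO3²⁻] = (α₁ + 2α₂)·DIC
At pH 7.96: [H⁺]/K1 = 10^-1.82 = 0.015136, K2/[H⁺] = 10^-1.15 = 0.070795
α₁ = 1/(1 + 0.015136 + 0.070795) = 1/1.0859 = 0.9209; α₂ = α₁·K2/[H⁺] = 0.06519
α₁ + 2α₂ = 1.0513
CA = 1.0513 × 11.0 = 11.6 mmol/kg

CA = 11.6 mmol/kg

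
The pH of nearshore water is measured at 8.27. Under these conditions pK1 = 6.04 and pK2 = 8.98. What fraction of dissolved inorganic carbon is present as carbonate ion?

α₂ = 1 / (1 + [H⁺]/K2 + [H⁺]²/(K1K2)) = 1 / (1 + 10^+0.71 + 10^-1.52)
   = 1 / (1 + 5.1286 + 0.030200) = 1/6.1588 = 0.1624

α₂ = 0.162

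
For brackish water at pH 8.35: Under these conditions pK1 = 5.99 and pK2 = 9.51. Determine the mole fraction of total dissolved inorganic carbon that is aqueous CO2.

α₀ = 0.00407

α₀ = 1 / (1 + K1/[H⁺] + K1K2/[H⁺]²) = 1 / (1 + 10^+2.36 + 10^+1.20)
   = 1 / (1 + 229.09 + 15.849) = 1/245.94 = 0.004066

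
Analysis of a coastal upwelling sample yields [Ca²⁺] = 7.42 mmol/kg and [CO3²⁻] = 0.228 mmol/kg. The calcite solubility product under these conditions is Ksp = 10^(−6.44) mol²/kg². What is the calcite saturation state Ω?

Ω = 4.66

Ksp = 10^(−6.44) = 3.631×10^-7
Ω = [Ca²⁺][CO3²⁻]/Ksp = (7.42×10^-3)(0.228×10^-3) / 3.631×10^-7 = 4.66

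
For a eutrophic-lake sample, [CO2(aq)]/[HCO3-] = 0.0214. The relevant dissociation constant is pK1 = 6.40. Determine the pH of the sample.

From K1 = [H⁺][HCO3-]/[CO2(aq)]:  pH = pK1 − log₁₀([CO2(aq)]/[HCO3-])
log₁₀(0.0214) = -1.670
pH = 6.40 − (-1.670) = 8.07

pH = 8.07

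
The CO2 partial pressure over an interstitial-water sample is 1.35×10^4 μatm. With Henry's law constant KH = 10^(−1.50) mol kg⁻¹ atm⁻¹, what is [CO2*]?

[CO2*] = 427 μmol/kg

KH = 10^(−1.50) = 3.162×10^-2 mol kg⁻¹ atm⁻¹
[CO2*] = KH · pCO2 = 3.162×10^-2 × 1.35×10^4×10^-6 atm = 4.27×10^-4 mol/kg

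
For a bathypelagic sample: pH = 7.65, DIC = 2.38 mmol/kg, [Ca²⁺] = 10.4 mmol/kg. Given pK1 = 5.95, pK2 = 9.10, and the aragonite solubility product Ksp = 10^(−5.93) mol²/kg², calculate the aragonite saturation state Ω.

Ω = 0.708

α₂ = 1 / (1 + [H⁺]/K2 + [H⁺]²/(K1K2)) = 1 / (1 + 10^+1.45 + 10^-0.25)
   = 1 / (1 + 28.184 + 0.56234) = 1/29.746 = 0.03362
[CO3²⁻] = α₂ × DIC = 0.03362 × 2.38 = 0.08001 mmol/kg
Ksp = 10^(−5.93) = 1.175×10^-6
Ω = [Ca²⁺][CO3²⁻]/Ksp = (10.4×10^-3)(8.001×10^-5) / 1.175×10^-6 = 0.708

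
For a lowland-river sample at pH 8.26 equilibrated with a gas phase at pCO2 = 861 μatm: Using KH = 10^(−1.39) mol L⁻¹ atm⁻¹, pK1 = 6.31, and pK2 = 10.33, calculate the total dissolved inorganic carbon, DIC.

DIC = 3.19 mmol/L

[CO2*] = KH · pCO2 = 10^(−1.39) × 861×10^-6 = 3.508×10^-5 mol/L
α₀ = 1/(1 + K1/[H⁺] + K1K2/[H⁺]²) = 1/(1 + 10^+1.95 + 10^-0.12) = 0.01100
DIC = [CO2*]/α₀ = 3.508×10^-5 / 0.01100 = 3.19 mmol/L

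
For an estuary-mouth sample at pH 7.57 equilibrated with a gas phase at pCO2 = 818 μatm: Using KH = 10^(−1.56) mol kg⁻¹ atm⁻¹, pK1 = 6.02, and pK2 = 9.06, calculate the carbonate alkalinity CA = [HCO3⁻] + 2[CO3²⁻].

CA = 0.851 mmol/kg

[CO2*] = KH · pCO2 = 10^(−1.56) × 818×10^-6 = 2.253×10^-5 mol/kg
α₀ = 1/(1 + K1/[H⁺] + K1K2/[H⁺]²) = 1/(1 + 10^+1.55 + 10^+0.06) = 0.02657
DIC = [CO2*]/α₀ = 2.253×10^-5 / 0.02657 = 0.8478 mmol/kg
CA = (α₁ + 2α₂)·DIC = (0.9429 + 2×0.03051) × 0.8478 = 0.851 mmol/kg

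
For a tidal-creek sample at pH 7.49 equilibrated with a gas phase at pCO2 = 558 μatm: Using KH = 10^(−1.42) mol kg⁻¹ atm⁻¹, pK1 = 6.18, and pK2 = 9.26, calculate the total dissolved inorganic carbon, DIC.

[CO2*] = KH · pCO2 = 10^(−1.42) × 558×10^-6 = 2.121×10^-5 mol/kg
α₀ = 1/(1 + K1/[H⁺] + K1K2/[H⁺]²) = 1/(1 + 10^+1.31 + 10^-0.46) = 0.04595
DIC = [CO2*]/α₀ = 2.121×10^-5 / 0.04595 = 0.462 mmol/kg

DIC = 0.462 mmol/kg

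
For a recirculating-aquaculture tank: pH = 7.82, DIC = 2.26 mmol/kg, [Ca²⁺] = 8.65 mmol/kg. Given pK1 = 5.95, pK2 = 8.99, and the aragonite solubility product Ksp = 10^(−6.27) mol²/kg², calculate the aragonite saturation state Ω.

Ω = 2.28

α₂ = 1 / (1 + [H⁺]/K2 + [H⁺]²/(K1K2)) = 1 / (1 + 10^+1.17 + 10^-0.70)
   = 1 / (1 + 14.791 + 0.19953) = 1/15.991 = 0.06254
[CO3²⁻] = α₂ × DIC = 0.06254 × 2.26 = 0.1413 mmol/kg
Ksp = 10^(−6.27) = 5.370×10^-7
Ω = [Ca²⁺][CO3²⁻]/Ksp = (8.65×10^-3)(1.413×10^-4) / 5.370×10^-7 = 2.28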